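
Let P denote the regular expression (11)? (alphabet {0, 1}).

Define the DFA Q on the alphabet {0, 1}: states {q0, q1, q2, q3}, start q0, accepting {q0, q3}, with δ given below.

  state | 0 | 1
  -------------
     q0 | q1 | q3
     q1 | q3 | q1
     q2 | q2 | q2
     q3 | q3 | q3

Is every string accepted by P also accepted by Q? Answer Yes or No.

Yes

Converting the expression P to a DFA (subset construction, then merging equivalent states) gives the minimal DFA with states {p0, p1, p2, p3}, start state p0, accepting states {p0, p3} and transitions p0: 0→p1, 1→p2; p1: 0→p1, 1→p1; p2: 0→p1, 1→p3; p3: 0→p1, 1→p1.
Exploring the product automaton P × Q from the start pair (p0, q0), following both machines on each input symbol, reaches 5 state pairs: (p0, q0), (p1, q1), (p2, q3), (p1, q3), (p3, q3).
P accepts in {p0, p3} and Q accepts in {q0, q3}. The reachable pairs whose P-component is accepting are (p0, q0), (p3, q3); in each of them the Q-component is accepting too, so the product for L(P) \ L(Q) (P-component accepting, Q-component rejecting) has no reachable accepting pair and the difference is empty.
Hence every string in L(P) is also in L(Q).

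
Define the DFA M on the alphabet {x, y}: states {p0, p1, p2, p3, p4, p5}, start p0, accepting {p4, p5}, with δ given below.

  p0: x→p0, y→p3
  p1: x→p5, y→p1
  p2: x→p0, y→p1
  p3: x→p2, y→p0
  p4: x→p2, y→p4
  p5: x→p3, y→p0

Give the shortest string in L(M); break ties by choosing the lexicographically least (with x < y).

yxyx

A breadth-first search from p0 reaches an accepting state first via the path p0 → p3 → p2 → p1 → p5 on input yxyx.
No string of length < 4 is accepted (BFS exhausts all shorter strings without reaching an accepting state), and yxyx is the lexicographically least accepting string of length 4.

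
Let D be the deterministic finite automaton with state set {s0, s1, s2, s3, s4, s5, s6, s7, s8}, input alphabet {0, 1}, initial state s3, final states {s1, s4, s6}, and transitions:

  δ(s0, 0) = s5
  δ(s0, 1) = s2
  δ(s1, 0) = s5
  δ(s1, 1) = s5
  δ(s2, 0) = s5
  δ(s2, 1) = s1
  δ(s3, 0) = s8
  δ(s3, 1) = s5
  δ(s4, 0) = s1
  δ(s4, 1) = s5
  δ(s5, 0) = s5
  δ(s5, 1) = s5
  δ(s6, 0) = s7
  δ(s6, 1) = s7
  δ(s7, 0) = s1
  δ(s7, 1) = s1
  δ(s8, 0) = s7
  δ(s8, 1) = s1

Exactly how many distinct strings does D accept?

The useful subgraph on states {s1, s3, s7, s8} is acyclic, so L(D) is finite; the longest accepting path visits 4 useful states, giving maximum string length 3.
Counting accepting paths from s3 by length: 1 of length 2, 2 of length 3. Total 3.

3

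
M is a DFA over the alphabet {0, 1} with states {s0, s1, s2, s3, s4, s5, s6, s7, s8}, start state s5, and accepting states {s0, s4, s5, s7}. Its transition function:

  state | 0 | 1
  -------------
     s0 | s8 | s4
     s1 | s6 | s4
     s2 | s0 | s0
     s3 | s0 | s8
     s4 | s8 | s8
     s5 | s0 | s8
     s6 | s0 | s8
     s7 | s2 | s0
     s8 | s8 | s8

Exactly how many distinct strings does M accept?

The useful subgraph on states {s0, s4, s5} is acyclic, so L(M) is finite; the longest accepting path visits 3 useful states, giving maximum string length 2.
Counting accepting paths from s5 by length: 1 of length 0, 1 of length 1, 1 of length 2. Total 3.

3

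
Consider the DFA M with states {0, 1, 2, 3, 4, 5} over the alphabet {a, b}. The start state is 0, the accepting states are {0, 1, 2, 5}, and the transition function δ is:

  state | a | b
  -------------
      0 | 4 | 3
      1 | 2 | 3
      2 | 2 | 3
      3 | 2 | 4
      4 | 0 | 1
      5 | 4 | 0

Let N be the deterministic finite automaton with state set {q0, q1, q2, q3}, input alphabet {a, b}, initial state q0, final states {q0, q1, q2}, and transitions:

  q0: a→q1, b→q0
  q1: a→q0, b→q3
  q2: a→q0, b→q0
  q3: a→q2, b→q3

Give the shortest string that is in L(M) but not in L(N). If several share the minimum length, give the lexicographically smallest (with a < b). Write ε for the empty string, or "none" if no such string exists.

The string ab is accepted by M but not by N.
No shorter string lies in the difference, and ab is the lexicographically first length-2 string in L(M) \ L(N).

ab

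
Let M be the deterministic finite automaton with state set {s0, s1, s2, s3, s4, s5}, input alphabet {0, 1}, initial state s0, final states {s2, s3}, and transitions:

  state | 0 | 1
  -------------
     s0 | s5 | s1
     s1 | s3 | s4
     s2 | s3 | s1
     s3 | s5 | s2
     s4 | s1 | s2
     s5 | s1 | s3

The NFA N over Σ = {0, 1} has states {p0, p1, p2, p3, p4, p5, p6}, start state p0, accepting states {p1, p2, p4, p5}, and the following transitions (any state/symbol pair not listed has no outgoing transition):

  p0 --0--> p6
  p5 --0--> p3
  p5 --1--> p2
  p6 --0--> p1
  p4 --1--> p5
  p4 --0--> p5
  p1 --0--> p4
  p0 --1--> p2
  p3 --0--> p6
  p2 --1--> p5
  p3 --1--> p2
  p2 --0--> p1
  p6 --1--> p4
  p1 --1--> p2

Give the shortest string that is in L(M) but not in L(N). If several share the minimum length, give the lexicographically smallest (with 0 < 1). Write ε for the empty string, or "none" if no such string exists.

The string 0110 is accepted by M but not by N.
No shorter string lies in the difference, and 0110 is the lexicographically first length-4 string in L(M) \ L(N).

0110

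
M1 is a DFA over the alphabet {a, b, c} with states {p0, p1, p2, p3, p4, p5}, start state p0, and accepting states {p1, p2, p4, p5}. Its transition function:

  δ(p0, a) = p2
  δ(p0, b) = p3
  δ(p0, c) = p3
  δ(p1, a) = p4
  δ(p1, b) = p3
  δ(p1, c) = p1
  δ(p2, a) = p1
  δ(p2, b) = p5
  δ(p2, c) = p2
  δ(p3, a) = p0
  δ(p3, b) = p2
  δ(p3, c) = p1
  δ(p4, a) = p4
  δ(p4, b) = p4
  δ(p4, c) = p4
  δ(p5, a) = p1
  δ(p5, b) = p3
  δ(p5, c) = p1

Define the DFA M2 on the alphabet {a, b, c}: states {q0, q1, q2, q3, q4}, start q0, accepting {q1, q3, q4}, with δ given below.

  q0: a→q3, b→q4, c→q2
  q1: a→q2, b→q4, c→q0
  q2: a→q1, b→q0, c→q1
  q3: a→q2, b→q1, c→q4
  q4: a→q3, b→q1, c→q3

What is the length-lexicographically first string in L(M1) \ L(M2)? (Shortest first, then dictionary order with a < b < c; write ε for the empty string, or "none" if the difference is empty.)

The string aa is accepted by M1 but not by M2.
No shorter string lies in the difference, and aa is the lexicographically first length-2 string in L(M1) \ L(M2).

aa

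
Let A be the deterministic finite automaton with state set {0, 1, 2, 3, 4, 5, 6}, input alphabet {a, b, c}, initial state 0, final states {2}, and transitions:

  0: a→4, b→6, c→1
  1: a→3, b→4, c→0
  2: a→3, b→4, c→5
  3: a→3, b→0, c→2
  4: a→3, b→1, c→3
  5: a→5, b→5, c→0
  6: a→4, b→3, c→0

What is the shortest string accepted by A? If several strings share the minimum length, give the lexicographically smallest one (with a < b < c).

aac

A breadth-first search from 0 reaches an accepting state first via the path 0 → 4 → 3 → 2 on input aac.
No string of length < 3 is accepted (BFS exhausts all shorter strings without reaching an accepting state), and aac is the lexicographically least accepting string of length 3.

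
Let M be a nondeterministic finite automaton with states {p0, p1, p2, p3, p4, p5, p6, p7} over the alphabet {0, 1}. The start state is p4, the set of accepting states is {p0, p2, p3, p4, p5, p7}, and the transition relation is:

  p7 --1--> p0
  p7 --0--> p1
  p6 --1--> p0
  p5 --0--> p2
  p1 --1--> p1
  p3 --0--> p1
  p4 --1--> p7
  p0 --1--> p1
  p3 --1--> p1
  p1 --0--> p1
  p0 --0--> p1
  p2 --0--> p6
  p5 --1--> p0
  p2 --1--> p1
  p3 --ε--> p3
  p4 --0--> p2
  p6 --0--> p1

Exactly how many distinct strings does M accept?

The useful subgraph on states {p0, p2, p4, p6, p7} is acyclic, so L(M) is finite; the longest accepting path visits 4 useful states, giving maximum string length 3.
Counting accepting paths from p4 by length: 1 of length 0, 2 of length 1, 1 of length 2, 1 of length 3. Total 5.

5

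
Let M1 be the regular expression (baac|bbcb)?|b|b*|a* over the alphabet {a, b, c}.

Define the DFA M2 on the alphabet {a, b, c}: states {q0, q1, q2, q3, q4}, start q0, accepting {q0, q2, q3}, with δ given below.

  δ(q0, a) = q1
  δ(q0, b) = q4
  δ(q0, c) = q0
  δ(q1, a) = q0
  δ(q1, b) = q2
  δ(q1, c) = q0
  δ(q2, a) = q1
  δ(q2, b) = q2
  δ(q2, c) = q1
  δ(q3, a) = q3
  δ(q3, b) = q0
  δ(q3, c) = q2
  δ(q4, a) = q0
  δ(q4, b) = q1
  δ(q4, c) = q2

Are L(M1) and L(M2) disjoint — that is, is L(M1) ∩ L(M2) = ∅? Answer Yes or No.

The empty string ε is accepted by both M1 and M2.
Hence L(M1) ∩ L(M2) ≠ ∅.

No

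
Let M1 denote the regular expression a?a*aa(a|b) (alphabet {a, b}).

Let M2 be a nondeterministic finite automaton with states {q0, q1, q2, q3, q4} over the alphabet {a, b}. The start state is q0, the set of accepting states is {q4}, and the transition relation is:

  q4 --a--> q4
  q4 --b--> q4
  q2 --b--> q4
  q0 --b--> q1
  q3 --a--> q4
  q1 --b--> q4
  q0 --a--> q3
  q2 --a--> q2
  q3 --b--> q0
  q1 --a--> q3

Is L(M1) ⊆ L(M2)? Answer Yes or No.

Converting the expression M1 to a DFA (subset construction, then merging equivalent states) gives the minimal DFA with states {r0, r1, r2, r3, r4, r5}, start state r0, accepting states {r4, r5} and transitions r0: a→r1, b→r2; r1: a→r3, b→r2; r2: a→r2, b→r2; r3: a→r4, b→r5; r4: a→r4, b→r5; r5: a→r2, b→r2.
Exploring the product automaton M1 × M2 from the start pair (r0, q0), following both machines on each input symbol, reaches 9 state pairs: (r0, q0), (r1, q3), (r2, q1), (r3, q4), (r2, q0), (r2, q3), (r2, q4), (r4, q4), (r5, q4).
M1 accepts in {r4, r5} and M2 accepts in {q4}. The reachable pairs whose M1-component is accepting are (r4, q4), (r5, q4); in each of them the M2-component is accepting too, so the product for L(M1) \ L(M2) (M1-component accepting, M2-component rejecting) has no reachable accepting pair and the difference is empty.
Hence every string in L(M1) is also in L(M2).

Yes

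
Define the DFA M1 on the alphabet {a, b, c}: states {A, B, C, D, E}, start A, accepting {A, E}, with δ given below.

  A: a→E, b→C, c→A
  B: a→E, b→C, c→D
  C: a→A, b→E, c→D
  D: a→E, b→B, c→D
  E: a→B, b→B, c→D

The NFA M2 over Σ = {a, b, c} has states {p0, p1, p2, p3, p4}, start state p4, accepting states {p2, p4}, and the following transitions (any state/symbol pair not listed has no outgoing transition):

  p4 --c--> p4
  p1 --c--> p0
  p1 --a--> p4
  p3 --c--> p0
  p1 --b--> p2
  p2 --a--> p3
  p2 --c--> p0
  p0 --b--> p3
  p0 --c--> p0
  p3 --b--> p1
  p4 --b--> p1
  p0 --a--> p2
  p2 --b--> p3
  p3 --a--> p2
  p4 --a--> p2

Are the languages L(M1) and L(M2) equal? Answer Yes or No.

Yes

Exploring the product automaton M1 × M2 from the start pair (A, p4), following both machines on each input symbol, reaches 5 state pairs: (A, p4), (E, p2), (C, p1), (B, p3), (D, p0).
M1 accepts in {A, E} and M2 accepts in {p2, p4}. In every reachable pair the two components are either both accepting — (A, p4), (E, p2) — or both non-accepting, so no string is accepted by exactly one of the machines: L(M1) \ L(M2) and L(M2) \ L(M1) are both empty.
Hence every string is accepted by M1 iff it is accepted by M2, and the two languages coincide.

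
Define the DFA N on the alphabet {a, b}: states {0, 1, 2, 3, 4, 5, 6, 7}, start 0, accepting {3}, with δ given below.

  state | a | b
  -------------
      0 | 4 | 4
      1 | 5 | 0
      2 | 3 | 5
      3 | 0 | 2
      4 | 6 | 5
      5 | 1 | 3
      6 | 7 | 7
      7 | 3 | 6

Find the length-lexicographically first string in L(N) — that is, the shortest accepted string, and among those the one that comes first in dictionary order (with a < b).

abb

A breadth-first search from 0 reaches an accepting state first via the path 0 → 4 → 5 → 3 on input abb.
No string of length < 3 is accepted (BFS exhausts all shorter strings without reaching an accepting state), and abb is the lexicographically least accepting string of length 3.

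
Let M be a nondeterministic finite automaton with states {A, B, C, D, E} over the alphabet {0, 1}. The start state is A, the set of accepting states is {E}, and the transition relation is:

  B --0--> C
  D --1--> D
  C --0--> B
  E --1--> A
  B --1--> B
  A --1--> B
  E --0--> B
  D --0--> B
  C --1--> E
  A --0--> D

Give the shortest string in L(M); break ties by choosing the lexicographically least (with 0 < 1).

101

A breadth-first search from A reaches an accepting state first via the path A → B → C → E on input 101.
No string of length < 3 is accepted (BFS exhausts all shorter strings without reaching an accepting state), and 101 is the lexicographically least accepting string of length 3.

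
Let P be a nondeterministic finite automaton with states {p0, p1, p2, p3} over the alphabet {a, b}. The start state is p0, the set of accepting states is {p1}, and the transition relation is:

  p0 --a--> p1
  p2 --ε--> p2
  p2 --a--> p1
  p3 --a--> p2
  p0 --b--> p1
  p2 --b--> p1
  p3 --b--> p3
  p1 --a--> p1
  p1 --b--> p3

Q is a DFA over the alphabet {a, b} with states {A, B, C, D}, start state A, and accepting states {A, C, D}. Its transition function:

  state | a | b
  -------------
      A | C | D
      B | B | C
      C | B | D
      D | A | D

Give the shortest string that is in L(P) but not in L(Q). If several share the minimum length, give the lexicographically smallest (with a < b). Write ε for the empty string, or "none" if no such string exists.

The string aa is accepted by P but not by Q.
No shorter string lies in the difference, and aa is the lexicographically first length-2 string in L(P) \ L(Q).

aa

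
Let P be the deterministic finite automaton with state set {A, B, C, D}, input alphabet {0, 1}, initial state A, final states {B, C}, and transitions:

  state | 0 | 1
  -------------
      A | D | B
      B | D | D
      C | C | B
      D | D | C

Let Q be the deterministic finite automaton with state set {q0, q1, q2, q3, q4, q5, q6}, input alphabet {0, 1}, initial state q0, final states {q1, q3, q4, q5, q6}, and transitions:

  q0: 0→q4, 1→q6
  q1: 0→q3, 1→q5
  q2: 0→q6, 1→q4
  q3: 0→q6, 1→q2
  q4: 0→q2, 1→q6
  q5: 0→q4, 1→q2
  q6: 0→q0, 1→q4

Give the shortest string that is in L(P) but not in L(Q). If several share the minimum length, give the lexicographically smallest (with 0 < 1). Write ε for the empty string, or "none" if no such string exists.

010

The string 010 is accepted by P but not by Q.
No shorter string lies in the difference, and 010 is the lexicographically first length-3 string in L(P) \ L(Q).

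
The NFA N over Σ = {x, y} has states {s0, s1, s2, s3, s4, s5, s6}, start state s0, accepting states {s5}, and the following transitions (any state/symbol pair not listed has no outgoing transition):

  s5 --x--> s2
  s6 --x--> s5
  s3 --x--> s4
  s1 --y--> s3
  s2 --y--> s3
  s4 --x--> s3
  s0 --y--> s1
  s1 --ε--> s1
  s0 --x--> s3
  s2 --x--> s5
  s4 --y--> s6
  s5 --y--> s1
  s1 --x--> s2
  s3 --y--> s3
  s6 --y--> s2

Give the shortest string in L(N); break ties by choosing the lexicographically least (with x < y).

yxx

A breadth-first search from s0 reaches an accepting state first via the path s0 → s1 → s2 → s5 on input yxx.
No string of length < 3 is accepted (BFS exhausts all shorter strings without reaching an accepting state), and yxx is the lexicographically least accepting string of length 3.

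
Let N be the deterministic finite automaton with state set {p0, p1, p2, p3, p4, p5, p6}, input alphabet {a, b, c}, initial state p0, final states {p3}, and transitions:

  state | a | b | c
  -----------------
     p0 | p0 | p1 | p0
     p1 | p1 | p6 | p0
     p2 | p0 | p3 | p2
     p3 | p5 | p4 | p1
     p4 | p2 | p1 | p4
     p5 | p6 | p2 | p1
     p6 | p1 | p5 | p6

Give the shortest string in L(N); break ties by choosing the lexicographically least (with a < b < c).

bbbbb

A breadth-first search from p0 reaches an accepting state first via the path p0 → p1 → p6 → p5 → p2 → p3 on input bbbbb.
No string of length < 5 is accepted (BFS exhausts all shorter strings without reaching an accepting state), and bbbbb is the lexicographically least accepting string of length 5.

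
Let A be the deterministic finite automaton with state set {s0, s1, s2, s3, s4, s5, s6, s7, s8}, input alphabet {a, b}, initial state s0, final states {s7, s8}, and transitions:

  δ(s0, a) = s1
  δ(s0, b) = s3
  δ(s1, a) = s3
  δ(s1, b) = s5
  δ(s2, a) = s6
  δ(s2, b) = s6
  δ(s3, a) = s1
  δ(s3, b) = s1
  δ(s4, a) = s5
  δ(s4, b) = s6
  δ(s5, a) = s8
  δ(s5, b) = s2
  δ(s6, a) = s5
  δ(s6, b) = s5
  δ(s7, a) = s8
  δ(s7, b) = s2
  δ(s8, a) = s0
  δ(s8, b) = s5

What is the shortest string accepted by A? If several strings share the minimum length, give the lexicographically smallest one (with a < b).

A breadth-first search from s0 reaches an accepting state first via the path s0 → s1 → s5 → s8 on input aba.
No string of length < 3 is accepted (BFS exhausts all shorter strings without reaching an accepting state), and aba is the lexicographically least accepting string of length 3.

aba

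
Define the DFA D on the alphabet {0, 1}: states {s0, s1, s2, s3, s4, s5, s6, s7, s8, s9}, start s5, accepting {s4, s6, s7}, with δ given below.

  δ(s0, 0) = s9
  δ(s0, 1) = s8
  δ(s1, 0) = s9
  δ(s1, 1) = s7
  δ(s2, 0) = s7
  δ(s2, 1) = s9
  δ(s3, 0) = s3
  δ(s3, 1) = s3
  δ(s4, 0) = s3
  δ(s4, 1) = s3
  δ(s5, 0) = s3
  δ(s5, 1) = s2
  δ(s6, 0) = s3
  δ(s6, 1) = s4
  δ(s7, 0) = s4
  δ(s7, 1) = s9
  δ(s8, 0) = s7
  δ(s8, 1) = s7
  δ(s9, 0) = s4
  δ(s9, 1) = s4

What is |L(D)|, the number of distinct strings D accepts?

6

The useful subgraph on states {s2, s4, s5, s7, s9} is acyclic, so L(D) is finite; the longest accepting path visits 5 useful states, giving maximum string length 4.
Counting accepting paths from s5 by length: 1 of length 2, 3 of length 3, 2 of length 4. Total 6.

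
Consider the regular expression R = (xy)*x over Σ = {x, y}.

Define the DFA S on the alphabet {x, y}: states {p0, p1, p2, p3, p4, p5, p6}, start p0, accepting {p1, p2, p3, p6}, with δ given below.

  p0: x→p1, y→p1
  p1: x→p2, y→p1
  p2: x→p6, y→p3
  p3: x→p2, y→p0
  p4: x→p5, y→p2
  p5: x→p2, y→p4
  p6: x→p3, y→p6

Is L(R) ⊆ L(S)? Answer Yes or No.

Yes

Converting the expression R to a DFA (subset construction, then merging equivalent states) gives the minimal DFA with states {r0, r1, r2}, start state r0, accepting states {r1} and transitions r0: x→r1, y→r2; r1: x→r2, y→r0; r2: x→r2, y→r2.
Exploring the product automaton R × S from the start pair (r0, p0), following both machines on each input symbol, reaches 10 state pairs: (r0, p0), (r1, p1), (r2, p1), (r2, p2), (r0, p1), (r2, p6), (r2, p3), (r1, p2), (r2, p0), (r0, p3).
R accepts in {r1} and S accepts in {p1, p2, p3, p6}. The reachable pairs whose R-component is accepting are (r1, p1), (r1, p2); in each of them the S-component is accepting too, so the product for L(R) \ L(S) (R-component accepting, S-component rejecting) has no reachable accepting pair and the difference is empty.
Hence every string in L(R) is also in L(S).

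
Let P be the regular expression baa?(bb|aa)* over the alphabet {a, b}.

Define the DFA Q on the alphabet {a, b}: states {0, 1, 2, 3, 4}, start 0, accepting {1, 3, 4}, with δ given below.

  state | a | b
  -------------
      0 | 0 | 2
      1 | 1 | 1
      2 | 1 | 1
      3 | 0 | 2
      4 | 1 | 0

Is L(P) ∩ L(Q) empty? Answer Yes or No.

No

The string ba is accepted by both P and Q.
Hence L(P) ∩ L(Q) ≠ ∅.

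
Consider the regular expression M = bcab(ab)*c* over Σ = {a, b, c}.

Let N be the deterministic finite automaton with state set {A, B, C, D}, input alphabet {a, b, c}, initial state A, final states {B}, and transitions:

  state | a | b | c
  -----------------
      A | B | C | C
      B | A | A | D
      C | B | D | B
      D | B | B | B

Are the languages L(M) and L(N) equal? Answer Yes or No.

No

The string bcab is accepted by M but rejected by N.
So L(M) ≠ L(N).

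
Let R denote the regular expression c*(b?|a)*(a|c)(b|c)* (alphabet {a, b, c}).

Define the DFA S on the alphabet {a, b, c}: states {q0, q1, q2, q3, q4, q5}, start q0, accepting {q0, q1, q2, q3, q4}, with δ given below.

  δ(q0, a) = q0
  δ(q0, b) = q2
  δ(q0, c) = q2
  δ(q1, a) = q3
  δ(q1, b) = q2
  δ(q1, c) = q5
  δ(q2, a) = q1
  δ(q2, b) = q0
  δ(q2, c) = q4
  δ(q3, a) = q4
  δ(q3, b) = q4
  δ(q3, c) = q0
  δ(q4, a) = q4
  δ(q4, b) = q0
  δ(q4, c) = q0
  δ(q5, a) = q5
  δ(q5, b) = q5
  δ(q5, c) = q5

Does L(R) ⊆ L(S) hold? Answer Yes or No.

The string bac is in L(R) but not in L(S).
So L(R) ⊄ L(S).

No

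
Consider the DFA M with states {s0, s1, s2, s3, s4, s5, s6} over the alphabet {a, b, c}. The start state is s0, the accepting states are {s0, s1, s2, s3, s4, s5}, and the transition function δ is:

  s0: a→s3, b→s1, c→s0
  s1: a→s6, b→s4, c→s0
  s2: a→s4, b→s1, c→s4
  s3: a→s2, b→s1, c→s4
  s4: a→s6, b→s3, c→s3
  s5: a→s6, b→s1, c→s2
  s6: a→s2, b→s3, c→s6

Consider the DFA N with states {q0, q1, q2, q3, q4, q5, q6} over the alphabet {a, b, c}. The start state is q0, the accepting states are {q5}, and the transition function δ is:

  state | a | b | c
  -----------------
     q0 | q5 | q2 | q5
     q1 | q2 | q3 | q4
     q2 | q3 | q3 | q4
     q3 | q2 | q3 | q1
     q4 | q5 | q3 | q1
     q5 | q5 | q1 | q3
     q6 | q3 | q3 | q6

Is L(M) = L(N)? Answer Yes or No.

No

The empty string ε is accepted by M but rejected by N.
So L(M) ≠ L(N).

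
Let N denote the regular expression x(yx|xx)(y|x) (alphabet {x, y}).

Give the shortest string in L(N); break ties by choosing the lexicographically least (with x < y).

By inspection of the expression, no string of length less than 4 matches, and xxxx is the lexicographically first match of length 4.

xxxx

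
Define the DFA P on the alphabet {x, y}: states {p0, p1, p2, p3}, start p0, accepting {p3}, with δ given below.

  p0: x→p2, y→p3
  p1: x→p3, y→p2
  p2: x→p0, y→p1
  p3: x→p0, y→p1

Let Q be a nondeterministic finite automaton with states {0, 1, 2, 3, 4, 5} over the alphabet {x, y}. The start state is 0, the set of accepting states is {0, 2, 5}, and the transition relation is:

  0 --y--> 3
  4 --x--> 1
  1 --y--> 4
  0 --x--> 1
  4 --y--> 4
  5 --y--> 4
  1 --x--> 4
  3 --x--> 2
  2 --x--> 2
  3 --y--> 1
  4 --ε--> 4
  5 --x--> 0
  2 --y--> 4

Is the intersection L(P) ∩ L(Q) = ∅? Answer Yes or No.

Yes

Exploring the product automaton P × Q from the start pair (p0, 0), following both machines on each input symbol, reaches 12 state pairs: (p0, 0), (p2, 1), (p3, 3), (p0, 4), (p1, 4), (p0, 2), (p1, 1), (p3, 4), (p3, 1), (p2, 4), (p2, 2), (p0, 1).
P accepts in {p3} and Q accepts in {0, 2, 5}; no reachable pair has both components accepting, so no string drives both machines to acceptance simultaneously and L(P) ∩ L(Q) = ∅.
So no string is accepted by both, and the intersection is empty.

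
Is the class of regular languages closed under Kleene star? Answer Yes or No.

If R is a regular expression for L then R* denotes L*; on automata, add a new accepting start state with an ε-move into the old start state and ε-moves from every old accepting state back to it.
So the regular languages are closed under Kleene star.

Yes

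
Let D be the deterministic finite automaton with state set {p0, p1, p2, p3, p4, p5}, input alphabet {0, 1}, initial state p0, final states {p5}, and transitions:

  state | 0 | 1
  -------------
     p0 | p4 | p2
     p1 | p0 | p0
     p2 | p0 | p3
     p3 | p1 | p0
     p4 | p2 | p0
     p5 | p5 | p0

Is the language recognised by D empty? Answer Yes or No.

Yes

The states reachable from the start state are {p0, p1, p2, p3, p4}.
None of the accepting states {p5} is reachable, so no string is accepted and L(D) = ∅.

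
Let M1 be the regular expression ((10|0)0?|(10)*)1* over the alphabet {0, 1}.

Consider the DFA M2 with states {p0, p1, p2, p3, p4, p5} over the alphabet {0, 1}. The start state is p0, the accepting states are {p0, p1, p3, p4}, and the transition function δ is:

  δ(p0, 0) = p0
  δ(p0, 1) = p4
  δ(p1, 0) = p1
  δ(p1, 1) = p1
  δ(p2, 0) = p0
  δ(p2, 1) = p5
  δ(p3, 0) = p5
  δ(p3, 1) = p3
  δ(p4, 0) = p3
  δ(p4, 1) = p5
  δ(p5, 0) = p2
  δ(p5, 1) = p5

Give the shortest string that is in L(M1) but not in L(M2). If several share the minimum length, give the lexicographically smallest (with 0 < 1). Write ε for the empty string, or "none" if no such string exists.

11

The string 11 is accepted by M1 but not by M2.
No shorter string lies in the difference, and 11 is the lexicographically first length-2 string in L(M1) \ L(M2).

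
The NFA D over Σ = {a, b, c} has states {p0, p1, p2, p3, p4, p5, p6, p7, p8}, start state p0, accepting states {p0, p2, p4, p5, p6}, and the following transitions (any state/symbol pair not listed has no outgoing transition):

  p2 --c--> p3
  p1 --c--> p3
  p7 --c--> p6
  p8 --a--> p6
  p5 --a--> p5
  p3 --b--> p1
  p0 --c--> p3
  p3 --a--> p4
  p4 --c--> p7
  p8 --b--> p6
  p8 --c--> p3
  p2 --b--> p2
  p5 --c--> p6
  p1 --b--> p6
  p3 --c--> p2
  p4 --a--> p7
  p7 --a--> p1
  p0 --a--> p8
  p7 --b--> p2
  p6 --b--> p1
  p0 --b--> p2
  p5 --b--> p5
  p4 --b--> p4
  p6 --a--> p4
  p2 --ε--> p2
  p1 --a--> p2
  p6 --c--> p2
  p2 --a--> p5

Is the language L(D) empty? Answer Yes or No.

No

The empty string ε is accepted: the run p0 ends in the accepting state p0.
Since at least one string is accepted, L(D) is not empty.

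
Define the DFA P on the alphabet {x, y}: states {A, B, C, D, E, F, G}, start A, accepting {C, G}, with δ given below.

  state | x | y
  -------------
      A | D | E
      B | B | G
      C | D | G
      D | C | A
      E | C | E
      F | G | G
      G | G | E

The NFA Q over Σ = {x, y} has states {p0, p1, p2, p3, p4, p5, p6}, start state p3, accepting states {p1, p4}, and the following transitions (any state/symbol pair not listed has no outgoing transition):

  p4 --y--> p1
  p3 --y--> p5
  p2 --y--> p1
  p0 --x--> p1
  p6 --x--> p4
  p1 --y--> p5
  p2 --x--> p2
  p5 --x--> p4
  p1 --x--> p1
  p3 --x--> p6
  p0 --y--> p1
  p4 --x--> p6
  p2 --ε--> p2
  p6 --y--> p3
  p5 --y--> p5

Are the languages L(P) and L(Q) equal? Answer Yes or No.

Exploring the product automaton P × Q from the start pair (A, p3), following both machines on each input symbol, reaches 5 state pairs: (A, p3), (D, p6), (E, p5), (C, p4), (G, p1).
P accepts in {C, G} and Q accepts in {p1, p4}. In every reachable pair the two components are either both accepting — (C, p4), (G, p1) — or both non-accepting, so no string is accepted by exactly one of the machines: L(P) \ L(Q) and L(Q) \ L(P) are both empty.
Hence every string is accepted by P iff it is accepted by Q, and the two languages coincide.

Yes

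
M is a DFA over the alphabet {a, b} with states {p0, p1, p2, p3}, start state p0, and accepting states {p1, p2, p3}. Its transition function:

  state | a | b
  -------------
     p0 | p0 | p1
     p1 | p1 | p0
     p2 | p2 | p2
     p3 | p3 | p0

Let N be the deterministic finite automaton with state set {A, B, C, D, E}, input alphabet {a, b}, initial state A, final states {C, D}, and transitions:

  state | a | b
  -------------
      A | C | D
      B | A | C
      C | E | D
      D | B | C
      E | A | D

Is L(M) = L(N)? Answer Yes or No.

No

The string ba is accepted by M but rejected by N.
So L(M) ≠ L(N).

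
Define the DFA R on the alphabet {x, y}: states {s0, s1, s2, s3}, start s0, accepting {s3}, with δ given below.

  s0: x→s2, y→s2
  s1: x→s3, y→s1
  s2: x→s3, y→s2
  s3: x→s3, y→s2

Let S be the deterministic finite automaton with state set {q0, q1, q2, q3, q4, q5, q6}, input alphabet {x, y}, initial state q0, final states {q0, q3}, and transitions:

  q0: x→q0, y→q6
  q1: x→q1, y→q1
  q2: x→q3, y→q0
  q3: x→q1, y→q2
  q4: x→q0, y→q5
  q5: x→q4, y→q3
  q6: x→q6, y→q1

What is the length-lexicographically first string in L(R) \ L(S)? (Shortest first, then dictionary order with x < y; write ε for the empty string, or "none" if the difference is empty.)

yx

The string yx is accepted by R but not by S.
No shorter string lies in the difference, and yx is the lexicographically first length-2 string in L(R) \ L(S).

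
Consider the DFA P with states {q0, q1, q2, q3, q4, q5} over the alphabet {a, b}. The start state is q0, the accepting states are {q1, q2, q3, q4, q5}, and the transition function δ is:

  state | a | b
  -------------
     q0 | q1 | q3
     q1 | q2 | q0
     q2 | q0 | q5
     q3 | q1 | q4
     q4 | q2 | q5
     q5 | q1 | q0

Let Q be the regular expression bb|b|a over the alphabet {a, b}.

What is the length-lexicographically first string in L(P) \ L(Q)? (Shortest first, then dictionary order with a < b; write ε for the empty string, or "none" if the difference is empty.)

The string aa is accepted by P but not by Q.
No shorter string lies in the difference, and aa is the lexicographically first length-2 string in L(P) \ L(Q).

aa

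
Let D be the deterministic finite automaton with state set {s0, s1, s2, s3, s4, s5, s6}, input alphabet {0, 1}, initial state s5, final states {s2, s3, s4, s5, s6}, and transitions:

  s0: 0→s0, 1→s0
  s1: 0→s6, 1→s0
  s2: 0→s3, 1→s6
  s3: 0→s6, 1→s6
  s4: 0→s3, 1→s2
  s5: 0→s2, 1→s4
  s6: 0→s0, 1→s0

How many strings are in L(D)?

15

The useful subgraph on states {s2, s3, s4, s5, s6} is acyclic, so L(D) is finite; the longest accepting path visits 5 useful states, giving maximum string length 4.
Counting accepting paths from s5 by length: 1 of length 0, 2 of length 1, 4 of length 2, 6 of length 3, 2 of length 4. Total 15.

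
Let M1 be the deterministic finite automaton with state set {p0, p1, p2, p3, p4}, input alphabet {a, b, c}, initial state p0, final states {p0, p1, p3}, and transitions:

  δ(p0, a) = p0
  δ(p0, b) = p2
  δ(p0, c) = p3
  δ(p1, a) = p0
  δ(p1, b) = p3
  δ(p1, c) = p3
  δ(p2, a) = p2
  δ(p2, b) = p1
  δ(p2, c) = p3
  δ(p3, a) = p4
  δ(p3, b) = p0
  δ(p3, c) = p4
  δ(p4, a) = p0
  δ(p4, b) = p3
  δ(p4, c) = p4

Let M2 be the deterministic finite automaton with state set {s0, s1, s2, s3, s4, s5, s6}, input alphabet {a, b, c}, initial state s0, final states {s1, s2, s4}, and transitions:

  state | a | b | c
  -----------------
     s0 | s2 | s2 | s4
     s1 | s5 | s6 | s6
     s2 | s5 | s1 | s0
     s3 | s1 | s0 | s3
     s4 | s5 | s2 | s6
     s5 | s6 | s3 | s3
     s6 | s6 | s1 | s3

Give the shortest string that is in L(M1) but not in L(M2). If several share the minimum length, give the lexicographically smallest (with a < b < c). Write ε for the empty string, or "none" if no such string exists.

The empty string ε is accepted by M1 but not by M2.
Since ε is the unique shortest string, it is the required witness.

ε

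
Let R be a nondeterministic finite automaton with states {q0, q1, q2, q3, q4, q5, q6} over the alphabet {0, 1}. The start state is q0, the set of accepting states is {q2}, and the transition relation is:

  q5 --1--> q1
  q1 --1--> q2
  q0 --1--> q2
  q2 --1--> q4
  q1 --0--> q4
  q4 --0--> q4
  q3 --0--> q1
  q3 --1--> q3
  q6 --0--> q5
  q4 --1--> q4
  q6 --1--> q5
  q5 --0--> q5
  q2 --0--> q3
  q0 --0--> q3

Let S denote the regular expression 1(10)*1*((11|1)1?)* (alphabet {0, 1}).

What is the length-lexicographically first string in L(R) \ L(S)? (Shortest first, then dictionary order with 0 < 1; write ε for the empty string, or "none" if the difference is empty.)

001

The string 001 is accepted by R but not by S.
No shorter string lies in the difference, and 001 is the lexicographically first length-3 string in L(R) \ L(S).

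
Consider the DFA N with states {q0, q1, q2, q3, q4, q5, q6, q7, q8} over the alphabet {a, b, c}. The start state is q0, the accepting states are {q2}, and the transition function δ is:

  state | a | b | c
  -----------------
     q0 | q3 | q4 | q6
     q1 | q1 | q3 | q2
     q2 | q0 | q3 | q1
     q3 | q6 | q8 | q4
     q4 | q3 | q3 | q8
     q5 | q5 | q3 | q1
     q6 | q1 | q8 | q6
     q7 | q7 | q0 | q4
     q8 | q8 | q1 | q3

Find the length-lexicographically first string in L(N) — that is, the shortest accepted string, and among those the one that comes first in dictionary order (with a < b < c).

cac

A breadth-first search from q0 reaches an accepting state first via the path q0 → q6 → q1 → q2 on input cac.
No string of length < 3 is accepted (BFS exhausts all shorter strings without reaching an accepting state), and cac is the lexicographically least accepting string of length 3.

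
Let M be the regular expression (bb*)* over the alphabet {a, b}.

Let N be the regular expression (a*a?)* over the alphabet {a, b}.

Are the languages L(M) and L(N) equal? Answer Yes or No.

No

The string b is accepted by M but rejected by N.
So L(M) ≠ L(N).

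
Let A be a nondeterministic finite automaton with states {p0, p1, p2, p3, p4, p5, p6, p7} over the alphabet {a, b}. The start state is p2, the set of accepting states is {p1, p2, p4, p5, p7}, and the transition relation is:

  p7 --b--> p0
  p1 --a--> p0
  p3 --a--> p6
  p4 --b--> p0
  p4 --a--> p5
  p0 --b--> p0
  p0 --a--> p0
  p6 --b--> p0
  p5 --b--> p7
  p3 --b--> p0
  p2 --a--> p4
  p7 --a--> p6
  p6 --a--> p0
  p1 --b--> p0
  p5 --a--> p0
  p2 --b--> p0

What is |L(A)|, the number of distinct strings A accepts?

The useful subgraph on states {p2, p4, p5, p7} is acyclic, so L(A) is finite; the longest accepting path visits 4 useful states, giving maximum string length 3.
Counting accepting paths from p2 by length: 1 of length 0, 1 of length 1, 1 of length 2, 1 of length 3. Total 4.

4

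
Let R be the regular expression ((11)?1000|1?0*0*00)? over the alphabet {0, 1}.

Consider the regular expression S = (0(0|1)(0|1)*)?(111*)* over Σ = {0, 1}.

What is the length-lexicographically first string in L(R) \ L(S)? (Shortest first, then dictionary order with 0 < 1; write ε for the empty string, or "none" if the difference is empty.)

100

The string 100 is accepted by R but not by S.
No shorter string lies in the difference, and 100 is the lexicographically first length-3 string in L(R) \ L(S).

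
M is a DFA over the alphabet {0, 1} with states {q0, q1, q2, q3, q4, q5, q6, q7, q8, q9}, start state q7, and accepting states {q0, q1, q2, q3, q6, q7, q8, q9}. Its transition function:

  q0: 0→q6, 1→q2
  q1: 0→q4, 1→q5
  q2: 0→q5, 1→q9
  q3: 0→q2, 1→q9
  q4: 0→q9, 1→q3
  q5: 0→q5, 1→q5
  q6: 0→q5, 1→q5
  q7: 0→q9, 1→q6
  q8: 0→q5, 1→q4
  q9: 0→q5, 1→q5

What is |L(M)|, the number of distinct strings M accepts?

The useful subgraph on states {q6, q7, q9} is acyclic, so L(M) is finite; the longest accepting path visits 2 useful states, giving maximum string length 1.
Counting accepting paths from q7 by length: 1 of length 0, 2 of length 1. Total 3.

3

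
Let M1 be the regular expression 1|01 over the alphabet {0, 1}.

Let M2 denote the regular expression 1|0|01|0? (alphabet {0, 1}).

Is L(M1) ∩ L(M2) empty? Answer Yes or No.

The string 1 is accepted by both M1 and M2.
Hence L(M1) ∩ L(M2) ≠ ∅.

No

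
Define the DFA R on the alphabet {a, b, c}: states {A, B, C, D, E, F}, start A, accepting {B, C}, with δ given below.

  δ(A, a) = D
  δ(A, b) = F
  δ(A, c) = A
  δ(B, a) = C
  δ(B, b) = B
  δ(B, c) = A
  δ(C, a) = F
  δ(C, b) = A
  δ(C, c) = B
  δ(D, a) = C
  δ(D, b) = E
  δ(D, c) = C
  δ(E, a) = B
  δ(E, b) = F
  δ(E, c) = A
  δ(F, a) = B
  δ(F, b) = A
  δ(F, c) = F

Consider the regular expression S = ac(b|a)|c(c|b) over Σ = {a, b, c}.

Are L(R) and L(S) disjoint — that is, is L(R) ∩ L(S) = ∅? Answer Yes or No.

Converting the expression S to a DFA (subset construction, then merging equivalent states) gives the minimal DFA with states {s0, s1, s2, s3, s4, s5}, start state s0, accepting states {s5} and transitions s0: a→s1, b→s2, c→s3; s1: a→s2, b→s2, c→s4; s2: a→s2, b→s2, c→s2; s3: a→s2, b→s5, c→s5; s4: a→s5, b→s5, c→s2; s5: a→s2, b→s2, c→s2.
Exploring the product automaton R × S from the start pair (A, s0), following both machines on each input symbol, reaches 12 state pairs: (A, s0), (D, s1), (F, s2), (A, s3), (C, s2), (E, s2), (C, s4), (B, s2), (A, s2), (D, s2), (F, s5), (A, s5).
R accepts in {B, C} and S accepts in {s5}; no reachable pair has both components accepting, so no string drives both machines to acceptance simultaneously and L(R) ∩ L(S) = ∅.
So no string is accepted by both, and the intersection is empty.

Yes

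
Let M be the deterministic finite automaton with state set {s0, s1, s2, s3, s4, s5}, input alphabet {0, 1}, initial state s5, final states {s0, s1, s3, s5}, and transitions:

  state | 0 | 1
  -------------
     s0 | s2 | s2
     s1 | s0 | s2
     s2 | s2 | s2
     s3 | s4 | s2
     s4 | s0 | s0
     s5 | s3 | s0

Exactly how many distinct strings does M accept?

5

The useful subgraph on states {s0, s3, s4, s5} is acyclic, so L(M) is finite; the longest accepting path visits 4 useful states, giving maximum string length 3.
Counting accepting paths from s5 by length: 1 of length 0, 2 of length 1, 2 of length 3. Total 5.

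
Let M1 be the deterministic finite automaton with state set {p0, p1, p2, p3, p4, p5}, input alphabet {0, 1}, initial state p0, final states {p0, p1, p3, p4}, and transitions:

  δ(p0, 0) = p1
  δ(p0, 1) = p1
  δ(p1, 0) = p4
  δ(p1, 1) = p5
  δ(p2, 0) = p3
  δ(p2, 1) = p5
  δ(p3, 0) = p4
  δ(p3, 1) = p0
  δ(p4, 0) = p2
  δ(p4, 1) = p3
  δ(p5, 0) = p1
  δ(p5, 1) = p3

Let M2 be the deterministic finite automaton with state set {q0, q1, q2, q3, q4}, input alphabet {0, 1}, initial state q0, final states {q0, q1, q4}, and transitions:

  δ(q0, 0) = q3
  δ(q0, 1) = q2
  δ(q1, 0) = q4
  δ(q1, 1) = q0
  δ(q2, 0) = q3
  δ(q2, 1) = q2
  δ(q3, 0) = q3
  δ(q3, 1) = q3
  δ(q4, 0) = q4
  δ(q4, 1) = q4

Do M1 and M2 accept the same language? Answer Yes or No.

No

The string 0 is accepted by M1 but rejected by M2.
So L(M1) ≠ L(M2).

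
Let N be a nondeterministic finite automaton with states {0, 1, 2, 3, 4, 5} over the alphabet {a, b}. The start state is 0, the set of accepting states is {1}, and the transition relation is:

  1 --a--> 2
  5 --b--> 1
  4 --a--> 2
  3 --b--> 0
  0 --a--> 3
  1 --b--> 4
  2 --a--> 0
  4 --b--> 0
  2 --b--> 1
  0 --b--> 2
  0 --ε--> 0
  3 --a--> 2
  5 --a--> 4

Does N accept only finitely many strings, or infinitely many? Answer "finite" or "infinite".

infinite

State 0 is reachable from the start and can reach an accepting state, and it lies on the cycle 0 → 2 → 0.
Traversing that cycle any number of times yields accepted strings of unbounded length, so the language is infinite.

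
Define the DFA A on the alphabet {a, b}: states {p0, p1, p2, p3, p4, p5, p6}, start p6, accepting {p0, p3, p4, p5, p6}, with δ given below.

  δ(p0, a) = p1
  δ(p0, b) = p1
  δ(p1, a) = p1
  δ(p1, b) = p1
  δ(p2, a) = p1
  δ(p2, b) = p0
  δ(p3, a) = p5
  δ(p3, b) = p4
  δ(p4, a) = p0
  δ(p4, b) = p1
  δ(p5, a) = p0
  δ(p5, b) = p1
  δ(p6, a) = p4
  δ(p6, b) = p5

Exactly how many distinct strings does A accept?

5

The useful subgraph on states {p0, p4, p5, p6} is acyclic, so L(A) is finite; the longest accepting path visits 3 useful states, giving maximum string length 2.
Counting accepting paths from p6 by length: 1 of length 0, 2 of length 1, 2 of length 2. Total 5.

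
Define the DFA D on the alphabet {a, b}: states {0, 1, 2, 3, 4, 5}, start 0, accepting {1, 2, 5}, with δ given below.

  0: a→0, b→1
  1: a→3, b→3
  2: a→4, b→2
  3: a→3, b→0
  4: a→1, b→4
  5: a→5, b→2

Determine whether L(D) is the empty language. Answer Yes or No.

No

The string b is accepted: the run 0 → 1 ends in the accepting state 1.
Since at least one string is accepted, L(D) is not empty.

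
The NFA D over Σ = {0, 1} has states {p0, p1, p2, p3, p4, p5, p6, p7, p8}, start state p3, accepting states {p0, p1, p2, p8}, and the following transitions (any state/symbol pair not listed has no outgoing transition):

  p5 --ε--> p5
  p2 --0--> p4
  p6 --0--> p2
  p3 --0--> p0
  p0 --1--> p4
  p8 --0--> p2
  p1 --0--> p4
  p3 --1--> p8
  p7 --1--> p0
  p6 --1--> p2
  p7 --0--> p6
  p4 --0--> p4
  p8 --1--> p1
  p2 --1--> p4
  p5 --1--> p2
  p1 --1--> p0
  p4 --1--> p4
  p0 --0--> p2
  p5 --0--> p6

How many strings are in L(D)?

7

The useful subgraph on states {p0, p1, p2, p3, p8} is acyclic, so L(D) is finite; the longest accepting path visits 5 useful states, giving maximum string length 4.
Counting accepting paths from p3 by length: 2 of length 1, 3 of length 2, 1 of length 3, 1 of length 4. Total 7.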